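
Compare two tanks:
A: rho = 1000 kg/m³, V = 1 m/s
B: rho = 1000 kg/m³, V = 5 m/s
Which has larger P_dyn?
P_dyn(A) = 0.5 kPa, P_dyn(B) = 12.5 kPa. Answer: B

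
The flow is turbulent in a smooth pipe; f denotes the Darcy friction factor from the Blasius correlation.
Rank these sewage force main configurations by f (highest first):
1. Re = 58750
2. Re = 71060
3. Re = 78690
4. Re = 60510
Case 1: f = 0.0203
Case 2: f = 0.01935
Case 3: f = 0.01887
Case 4: f = 0.02015
Ranking (highest first): 1, 4, 2, 3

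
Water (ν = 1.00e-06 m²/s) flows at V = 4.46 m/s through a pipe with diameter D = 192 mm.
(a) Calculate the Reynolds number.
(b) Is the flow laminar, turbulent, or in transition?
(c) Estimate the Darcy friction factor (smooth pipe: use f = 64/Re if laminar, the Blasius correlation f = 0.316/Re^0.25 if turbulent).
(a) Re = V·D/ν = 4.46·0.192/1.00e-06 = 856320
(b) Flow regime: turbulent (Re > 4000)
(c) Friction factor: f = 0.316/Re^0.25 = 0.316/856320^0.25 = 0.01039 (Blasius is strictly valid for Re ≲ 1e5; used here as the smooth-pipe estimate the problem specifies)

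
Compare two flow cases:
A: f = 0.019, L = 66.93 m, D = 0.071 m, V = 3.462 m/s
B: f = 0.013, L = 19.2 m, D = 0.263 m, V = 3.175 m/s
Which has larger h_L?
h_L(A) = 10.94 m, h_L(B) = 0.4876 m. Answer: A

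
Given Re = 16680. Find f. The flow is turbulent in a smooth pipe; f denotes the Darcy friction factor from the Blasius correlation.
Formula: f = \frac{0.316}{Re^{0.25}}
f = 0.316/16680^0.25 = 0.02781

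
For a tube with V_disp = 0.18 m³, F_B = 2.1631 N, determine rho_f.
Formula: F_B = \rho_f g V_{disp}
Substituting knowns: 2.1631 = rho_f·9.81·0.18
Solving for rho_f: rho_f = 2.1631/(9.81·0.18) = 1.225 kg/m³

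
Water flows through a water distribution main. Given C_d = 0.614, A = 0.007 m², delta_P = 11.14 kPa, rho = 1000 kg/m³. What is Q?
Formula: Q = C_d A \sqrt{\frac{2 \Delta P}{\rho}}
Q = 0.614·0.007·√(2·(11.14·1000)/1000)·1000 = 20.29 L/s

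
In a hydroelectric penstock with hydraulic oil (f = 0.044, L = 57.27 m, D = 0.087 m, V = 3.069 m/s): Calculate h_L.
Formula: h_L = f \frac{L}{D} \frac{V^2}{2g}
h_L = 0.044·(57.27/0.087)·3.069²/(2·9.81) = 13.9 m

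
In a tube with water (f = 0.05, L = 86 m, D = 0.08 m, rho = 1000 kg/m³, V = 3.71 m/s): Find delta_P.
Formula: \Delta P = f \frac{L}{D} \frac{\rho V^2}{2}
delta_P = 0.05·(86/0.08)·0.5·1000·3.71²/1000 = 369.9 kPa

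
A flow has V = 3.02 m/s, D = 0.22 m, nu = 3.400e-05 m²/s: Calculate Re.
Formula: Re = \frac{V D}{\nu}
Re = 3.02·0.22/3.400e-05 = 19541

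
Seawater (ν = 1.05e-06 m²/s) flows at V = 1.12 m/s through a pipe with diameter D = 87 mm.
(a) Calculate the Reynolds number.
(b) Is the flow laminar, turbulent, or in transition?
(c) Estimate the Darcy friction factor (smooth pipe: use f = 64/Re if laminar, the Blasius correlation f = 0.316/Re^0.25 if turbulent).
(a) Re = V·D/ν = 1.12·0.087/1.05e-06 = 92800
(b) Flow regime: turbulent (Re > 4000)
(c) Friction factor: f = 0.316/Re^0.25 = 0.316/92800^0.25 = 0.01811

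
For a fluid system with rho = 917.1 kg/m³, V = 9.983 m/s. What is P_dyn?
Formula: P_{dyn} = \frac{1}{2} \rho V^2
P_dyn = 0.5·917.1·9.983²/1000 = 45.7 kPa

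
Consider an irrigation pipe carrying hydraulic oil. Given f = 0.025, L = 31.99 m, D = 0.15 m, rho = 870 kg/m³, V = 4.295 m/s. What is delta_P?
Formula: \Delta P = f \frac{L}{D} \frac{\rho V^2}{2}
delta_P = 0.025·(31.99/0.15)·0.5·870·4.295²/1000 = 42.78 kPa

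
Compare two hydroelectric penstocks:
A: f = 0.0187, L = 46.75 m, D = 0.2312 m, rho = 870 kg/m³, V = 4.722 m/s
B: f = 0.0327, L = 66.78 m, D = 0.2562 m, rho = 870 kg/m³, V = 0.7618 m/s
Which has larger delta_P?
delta_P(A) = 36.68 kPa, delta_P(B) = 2.152 kPa. Answer: A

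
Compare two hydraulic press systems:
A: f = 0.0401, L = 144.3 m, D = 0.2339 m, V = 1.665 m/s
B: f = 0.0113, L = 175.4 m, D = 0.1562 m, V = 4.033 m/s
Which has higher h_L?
h_L(A) = 3.496 m, h_L(B) = 10.52 m. Answer: B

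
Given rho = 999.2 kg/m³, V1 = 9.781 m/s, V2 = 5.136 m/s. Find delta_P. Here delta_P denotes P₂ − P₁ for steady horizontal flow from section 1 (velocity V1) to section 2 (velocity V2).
Formula: \Delta P = \frac{1}{2} \rho (V_1^2 - V_2^2)
delta_P = 0.5·999.2·(9.781² − 5.136²)/1000 = 34.62 kPa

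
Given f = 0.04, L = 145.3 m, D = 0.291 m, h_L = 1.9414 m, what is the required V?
Formula: h_L = f \frac{L}{D} \frac{V^2}{2g}
Substituting knowns: 1.9414 = 0.04·(145.3/0.291)·V²/(2·9.81)
Solving for V: V = √(1.9414·2·9.81/(0.04·(145.3/0.291))) = 1.381 m/s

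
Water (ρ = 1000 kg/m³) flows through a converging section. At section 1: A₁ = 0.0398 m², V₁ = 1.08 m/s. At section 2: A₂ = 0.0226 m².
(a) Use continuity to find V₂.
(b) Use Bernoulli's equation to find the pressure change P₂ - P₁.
(a) Continuity: A₁V₁=A₂V₂ -> V₂=A₁V₁/A₂=0.0398*1.08/0.0226=1.90 m/s
(b) Bernoulli: P₂-P₁=0.5*rho*(V₁^2-V₂^2)/1000=0.5*1000*(1.08^2-1.90^2)/1000=-1.222 kPa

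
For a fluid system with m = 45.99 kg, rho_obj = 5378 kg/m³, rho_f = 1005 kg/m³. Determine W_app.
Formula: W_{app} = mg\left(1 - \frac{\rho_f}{\rho_{obj}}\right)
W_app = 45.99·9.81·(1 − 1005/5378) = 366.9 N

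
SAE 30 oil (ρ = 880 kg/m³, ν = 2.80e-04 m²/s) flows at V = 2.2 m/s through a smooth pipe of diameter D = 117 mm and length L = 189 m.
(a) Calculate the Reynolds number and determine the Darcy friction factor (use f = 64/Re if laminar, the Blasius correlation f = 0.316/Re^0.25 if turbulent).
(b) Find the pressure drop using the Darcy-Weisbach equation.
(a) Re = V·D/ν = 2.2·0.117/2.80e-04 = 919.29 → laminar (Re < 2300); f = 64/Re = 64/919.29 = 0.069619
(b) Darcy-Weisbach: ΔP = f·(L/D)·½ρV²/1000 = 0.069619·(189/0.117)·½·880·2.2²/1000 = 239.5 kPa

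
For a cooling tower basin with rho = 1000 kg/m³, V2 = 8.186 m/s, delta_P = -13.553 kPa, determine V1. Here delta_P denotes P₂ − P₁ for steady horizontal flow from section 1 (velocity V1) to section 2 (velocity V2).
Formula: \Delta P = \frac{1}{2} \rho (V_1^2 - V_2^2)
Substituting knowns: -13.553 = 0.5·1000·(V1² − 8.186²)/1000
Solving for V1: V1 = √(8.186² + 2·(-13.553·1000)/1000) = 6.317 m/s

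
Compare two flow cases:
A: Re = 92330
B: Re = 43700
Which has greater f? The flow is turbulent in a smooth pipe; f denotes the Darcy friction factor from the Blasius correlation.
f(A) = 0.01813, f(B) = 0.02186. Answer: B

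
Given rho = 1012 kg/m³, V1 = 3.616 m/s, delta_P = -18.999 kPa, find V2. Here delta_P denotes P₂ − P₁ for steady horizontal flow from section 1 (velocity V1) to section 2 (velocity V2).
Formula: \Delta P = \frac{1}{2} \rho (V_1^2 - V_2^2)
Substituting knowns: -18.999 = 0.5·1012·(3.616² − V2²)/1000
Solving for V2: V2 = √(3.616² − 2·(-18.999·1000)/1012) = 7.115 m/s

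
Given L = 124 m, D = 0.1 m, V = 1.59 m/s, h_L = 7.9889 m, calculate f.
Formula: h_L = f \frac{L}{D} \frac{V^2}{2g}
Substituting knowns: 7.9889 = f·(124/0.1)·1.59²/(2·9.81)
Solving for f: f = 7.9889·2·9.81/((124/0.1)·1.59²) = 0.05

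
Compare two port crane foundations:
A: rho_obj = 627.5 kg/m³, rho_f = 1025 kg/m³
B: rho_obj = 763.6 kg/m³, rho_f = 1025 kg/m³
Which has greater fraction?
fraction(A) = 0.6122, fraction(B) = 0.745. Answer: B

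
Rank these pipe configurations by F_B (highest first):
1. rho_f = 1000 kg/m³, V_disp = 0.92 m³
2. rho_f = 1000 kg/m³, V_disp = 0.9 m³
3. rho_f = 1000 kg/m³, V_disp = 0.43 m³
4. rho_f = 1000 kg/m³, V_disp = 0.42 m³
Case 1: F_B = 9025 N
Case 2: F_B = 8829 N
Case 3: F_B = 4218 N
Case 4: F_B = 4120 N
Ranking (highest first): 1, 2, 3, 4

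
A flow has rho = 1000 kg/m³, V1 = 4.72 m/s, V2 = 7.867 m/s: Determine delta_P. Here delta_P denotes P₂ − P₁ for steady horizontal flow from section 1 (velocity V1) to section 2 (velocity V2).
Formula: \Delta P = \frac{1}{2} \rho (V_1^2 - V_2^2)
delta_P = 0.5·1000·(4.72² − 7.867²)/1000 = -19.81 kPa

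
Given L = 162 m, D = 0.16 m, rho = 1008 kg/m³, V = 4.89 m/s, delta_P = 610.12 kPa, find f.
Formula: \Delta P = f \frac{L}{D} \frac{\rho V^2}{2}
Substituting knowns: 610.12 = f·(162/0.16)·0.5·1008·4.89²/1000
Solving for f: f = (610.12·1000)/((162/0.16)·0.5·1008·4.89²) = 0.05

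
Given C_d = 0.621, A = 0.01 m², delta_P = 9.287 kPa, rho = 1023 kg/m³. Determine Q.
Formula: Q = C_d A \sqrt{\frac{2 \Delta P}{\rho}}
Q = 0.621·0.01·√(2·(9.287·1000)/1023)·1000 = 26.46 L/s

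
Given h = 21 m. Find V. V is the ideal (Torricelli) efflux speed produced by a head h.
Formula: V = \sqrt{2 g h}
V = √(2·9.81·21) = 20.3 m/s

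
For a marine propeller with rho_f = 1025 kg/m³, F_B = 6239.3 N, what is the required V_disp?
Formula: F_B = \rho_f g V_{disp}
Substituting knowns: 6239.3 = 1025·9.81·V_disp
Solving for V_disp: V_disp = 6239.3/(1025·9.81) = 0.6205 m³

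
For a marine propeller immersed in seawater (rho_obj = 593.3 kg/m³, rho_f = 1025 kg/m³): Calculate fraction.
Formula: f_{sub} = \frac{\rho_{obj}}{\rho_f}
fraction = 593.3/1025 = 0.5788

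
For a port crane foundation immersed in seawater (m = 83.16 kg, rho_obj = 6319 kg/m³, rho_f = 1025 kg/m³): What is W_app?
Formula: W_{app} = mg\left(1 - \frac{\rho_f}{\rho_{obj}}\right)
W_app = 83.16·9.81·(1 − 1025/6319) = 683.5 N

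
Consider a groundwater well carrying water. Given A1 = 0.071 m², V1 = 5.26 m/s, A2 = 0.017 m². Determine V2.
Formula: V_2 = \frac{A_1 V_1}{A_2}
V2 = 0.071·5.26/0.017 = 21.97 m/s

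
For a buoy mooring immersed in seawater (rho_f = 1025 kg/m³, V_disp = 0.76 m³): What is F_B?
Formula: F_B = \rho_f g V_{disp}
F_B = 1025·9.81·0.76 = 7642 N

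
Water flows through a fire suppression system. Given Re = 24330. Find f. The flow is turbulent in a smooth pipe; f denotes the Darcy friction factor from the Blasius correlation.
Formula: f = \frac{0.316}{Re^{0.25}}
f = 0.316/24330^0.25 = 0.0253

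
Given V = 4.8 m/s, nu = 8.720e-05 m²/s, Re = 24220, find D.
Formula: Re = \frac{V D}{\nu}
Substituting knowns: 24220 = 4.8·D/8.720e-05
Solving for D: D = 24220·8.720e-05/4.8 = 0.44 m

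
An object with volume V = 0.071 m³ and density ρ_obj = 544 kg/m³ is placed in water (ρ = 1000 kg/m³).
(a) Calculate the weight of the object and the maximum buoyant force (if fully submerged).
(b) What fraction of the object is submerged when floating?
(a) W=rho_obj*g*V=544*9.81*0.071=378.9 N; F_B(max)=rho*g*V=1000*9.81*0.071=696.5 N
(b) Floating fraction=rho_obj/rho=544/1000=0.544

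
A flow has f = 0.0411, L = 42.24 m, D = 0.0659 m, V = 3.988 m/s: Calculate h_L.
Formula: h_L = f \frac{L}{D} \frac{V^2}{2g}
h_L = 0.0411·(42.24/0.0659)·3.988²/(2·9.81) = 21.35 m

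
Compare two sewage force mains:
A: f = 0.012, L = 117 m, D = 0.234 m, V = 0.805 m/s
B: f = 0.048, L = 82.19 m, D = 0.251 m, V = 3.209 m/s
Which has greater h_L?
h_L(A) = 0.1982 m, h_L(B) = 8.249 m. Answer: B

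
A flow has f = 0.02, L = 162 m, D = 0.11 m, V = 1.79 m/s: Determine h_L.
Formula: h_L = f \frac{L}{D} \frac{V^2}{2g}
h_L = 0.02·(162/0.11)·1.79²/(2·9.81) = 4.81 m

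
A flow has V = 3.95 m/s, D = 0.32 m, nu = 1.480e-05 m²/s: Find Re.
Formula: Re = \frac{V D}{\nu}
Re = 3.95·0.32/1.480e-05 = 85405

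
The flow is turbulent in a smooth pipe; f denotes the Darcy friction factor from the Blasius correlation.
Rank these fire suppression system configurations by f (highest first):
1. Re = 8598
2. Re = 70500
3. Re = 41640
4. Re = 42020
Case 1: f = 0.03282
Case 2: f = 0.01939
Case 3: f = 0.02212
Case 4: f = 0.02207
Ranking (highest first): 1, 3, 4, 2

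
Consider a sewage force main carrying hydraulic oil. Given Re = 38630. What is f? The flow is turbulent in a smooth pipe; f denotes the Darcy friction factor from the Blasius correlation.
Formula: f = \frac{0.316}{Re^{0.25}}
f = 0.316/38630^0.25 = 0.02254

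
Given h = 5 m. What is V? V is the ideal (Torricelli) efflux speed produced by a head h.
Formula: V = \sqrt{2 g h}
V = √(2·9.81·5) = 9.905 m/s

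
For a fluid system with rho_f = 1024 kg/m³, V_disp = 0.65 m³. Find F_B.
Formula: F_B = \rho_f g V_{disp}
F_B = 1024·9.81·0.65 = 6530 N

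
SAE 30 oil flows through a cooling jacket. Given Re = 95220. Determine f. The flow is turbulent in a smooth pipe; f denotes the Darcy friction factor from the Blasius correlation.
Formula: f = \frac{0.316}{Re^{0.25}}
f = 0.316/95220^0.25 = 0.01799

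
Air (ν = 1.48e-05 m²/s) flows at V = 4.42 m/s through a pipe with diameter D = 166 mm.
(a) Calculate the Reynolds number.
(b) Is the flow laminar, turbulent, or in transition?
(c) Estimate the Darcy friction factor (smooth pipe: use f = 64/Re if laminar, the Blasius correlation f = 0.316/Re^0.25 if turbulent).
(a) Re = V·D/ν = 4.42·0.166/1.48e-05 = 49576
(b) Flow regime: turbulent (Re > 4000)
(c) Friction factor: f = 0.316/Re^0.25 = 0.316/49576^0.25 = 0.02118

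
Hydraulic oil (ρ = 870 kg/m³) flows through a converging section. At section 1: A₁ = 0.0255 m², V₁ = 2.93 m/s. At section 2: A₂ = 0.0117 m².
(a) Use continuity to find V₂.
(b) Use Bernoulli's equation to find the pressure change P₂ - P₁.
(a) Continuity: A₁V₁=A₂V₂ -> V₂=A₁V₁/A₂=0.0255*2.93/0.0117=6.39 m/s
(b) Bernoulli: P₂-P₁=0.5*rho*(V₁^2-V₂^2)/1000=0.5*870*(2.93^2-6.39^2)/1000=-14.03 kPa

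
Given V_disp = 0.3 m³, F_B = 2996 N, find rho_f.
Formula: F_B = \rho_f g V_{disp}
Substituting knowns: 2996 = rho_f·9.81·0.3
Solving for rho_f: rho_f = 2996/(9.81·0.3) = 1018 kg/m³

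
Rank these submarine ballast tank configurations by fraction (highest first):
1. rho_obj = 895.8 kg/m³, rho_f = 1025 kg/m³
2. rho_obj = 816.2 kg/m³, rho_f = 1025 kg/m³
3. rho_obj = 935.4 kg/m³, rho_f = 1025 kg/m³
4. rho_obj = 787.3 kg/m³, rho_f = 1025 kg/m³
Case 1: fraction = 0.874
Case 2: fraction = 0.7963
Case 3: fraction = 0.9126
Case 4: fraction = 0.7681
Ranking (highest first): 3, 1, 2, 4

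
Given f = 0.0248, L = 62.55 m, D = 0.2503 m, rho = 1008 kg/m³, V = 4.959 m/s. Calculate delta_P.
Formula: \Delta P = f \frac{L}{D} \frac{\rho V^2}{2}
delta_P = 0.0248·(62.55/0.2503)·0.5·1008·4.959²/1000 = 76.81 kPa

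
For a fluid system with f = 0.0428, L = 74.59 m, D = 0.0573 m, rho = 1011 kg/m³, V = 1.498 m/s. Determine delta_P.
Formula: \Delta P = f \frac{L}{D} \frac{\rho V^2}{2}
delta_P = 0.0428·(74.59/0.0573)·0.5·1011·1.498²/1000 = 63.2 kPa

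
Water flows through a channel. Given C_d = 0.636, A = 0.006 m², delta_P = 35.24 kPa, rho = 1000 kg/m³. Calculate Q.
Formula: Q = C_d A \sqrt{\frac{2 \Delta P}{\rho}}
Q = 0.636·0.006·√(2·(35.24·1000)/1000)·1000 = 32.04 L/s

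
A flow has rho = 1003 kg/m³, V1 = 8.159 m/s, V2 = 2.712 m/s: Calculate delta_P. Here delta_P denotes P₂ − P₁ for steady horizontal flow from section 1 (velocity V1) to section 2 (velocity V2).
Formula: \Delta P = \frac{1}{2} \rho (V_1^2 - V_2^2)
delta_P = 0.5·1003·(8.159² − 2.712²)/1000 = 29.7 kPa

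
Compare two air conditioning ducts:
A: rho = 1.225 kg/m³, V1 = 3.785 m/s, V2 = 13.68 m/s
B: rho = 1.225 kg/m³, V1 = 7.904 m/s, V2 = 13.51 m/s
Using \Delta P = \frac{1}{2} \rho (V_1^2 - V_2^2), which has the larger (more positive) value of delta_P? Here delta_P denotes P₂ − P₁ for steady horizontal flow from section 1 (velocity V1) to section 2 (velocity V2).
delta_P(A) = -0.1058 kPa, delta_P(B) = -0.07353 kPa. Answer: B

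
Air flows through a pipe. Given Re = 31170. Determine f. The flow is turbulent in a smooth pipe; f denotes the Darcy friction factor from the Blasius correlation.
Formula: f = \frac{0.316}{Re^{0.25}}
f = 0.316/31170^0.25 = 0.02378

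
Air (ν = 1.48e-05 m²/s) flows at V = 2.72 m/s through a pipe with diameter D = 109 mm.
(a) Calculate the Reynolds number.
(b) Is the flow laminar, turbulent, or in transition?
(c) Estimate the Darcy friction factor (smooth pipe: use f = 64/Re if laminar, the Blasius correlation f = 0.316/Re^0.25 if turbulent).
(a) Re = V·D/ν = 2.72·0.109/1.48e-05 = 20032
(b) Flow regime: turbulent (Re > 4000)
(c) Friction factor: f = 0.316/Re^0.25 = 0.316/20032^0.25 = 0.02656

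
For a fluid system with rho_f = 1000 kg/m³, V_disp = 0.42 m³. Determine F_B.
Formula: F_B = \rho_f g V_{disp}
F_B = 1000·9.81·0.42 = 4120 N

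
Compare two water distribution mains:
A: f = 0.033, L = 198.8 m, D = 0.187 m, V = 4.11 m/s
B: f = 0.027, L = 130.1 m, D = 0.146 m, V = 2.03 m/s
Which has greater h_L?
h_L(A) = 30.2 m, h_L(B) = 5.053 m. Answer: A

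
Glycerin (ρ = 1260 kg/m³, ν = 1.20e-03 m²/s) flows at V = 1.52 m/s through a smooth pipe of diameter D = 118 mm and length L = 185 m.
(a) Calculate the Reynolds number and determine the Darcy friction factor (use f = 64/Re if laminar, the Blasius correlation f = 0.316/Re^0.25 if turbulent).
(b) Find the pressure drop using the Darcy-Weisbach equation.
(a) Re = V·D/ν = 1.52·0.118/1.20e-03 = 149.47 → laminar (Re < 2300); f = 64/Re = 64/149.47 = 0.42818
(b) Darcy-Weisbach: ΔP = f·(L/D)·½ρV²/1000 = 0.42818·(185/0.118)·½·1260·1.52²/1000 = 977.1 kPa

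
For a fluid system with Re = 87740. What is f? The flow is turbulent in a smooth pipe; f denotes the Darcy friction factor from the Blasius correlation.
Formula: f = \frac{0.316}{Re^{0.25}}
f = 0.316/87740^0.25 = 0.01836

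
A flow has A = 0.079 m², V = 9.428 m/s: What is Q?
Formula: Q = A V
Q = 0.079·9.428·1000 = 744.8 L/s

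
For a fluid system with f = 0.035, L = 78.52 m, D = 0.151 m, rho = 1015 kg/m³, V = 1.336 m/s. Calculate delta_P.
Formula: \Delta P = f \frac{L}{D} \frac{\rho V^2}{2}
delta_P = 0.035·(78.52/0.151)·0.5·1015·1.336²/1000 = 16.49 kPa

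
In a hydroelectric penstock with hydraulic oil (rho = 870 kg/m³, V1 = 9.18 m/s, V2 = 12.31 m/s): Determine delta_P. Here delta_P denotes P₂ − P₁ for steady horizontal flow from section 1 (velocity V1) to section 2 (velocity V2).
Formula: \Delta P = \frac{1}{2} \rho (V_1^2 - V_2^2)
delta_P = 0.5·870·(9.18² − 12.31²)/1000 = -29.26 kPa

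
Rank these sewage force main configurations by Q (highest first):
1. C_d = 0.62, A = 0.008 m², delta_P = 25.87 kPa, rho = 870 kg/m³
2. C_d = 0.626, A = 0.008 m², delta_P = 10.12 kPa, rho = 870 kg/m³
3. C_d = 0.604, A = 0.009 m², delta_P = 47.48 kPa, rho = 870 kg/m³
Case 1: Q = 38.25 L/s
Case 2: Q = 24.16 L/s
Case 3: Q = 56.79 L/s
Ranking (highest first): 3, 1, 2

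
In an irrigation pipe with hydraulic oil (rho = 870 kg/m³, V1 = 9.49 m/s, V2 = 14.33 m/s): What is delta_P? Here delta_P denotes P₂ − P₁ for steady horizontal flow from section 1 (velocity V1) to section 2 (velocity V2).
Formula: \Delta P = \frac{1}{2} \rho (V_1^2 - V_2^2)
delta_P = 0.5·870·(9.49² − 14.33²)/1000 = -50.15 kPa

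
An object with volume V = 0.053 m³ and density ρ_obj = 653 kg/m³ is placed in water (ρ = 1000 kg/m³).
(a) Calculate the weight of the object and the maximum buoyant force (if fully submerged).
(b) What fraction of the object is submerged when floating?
(a) W=rho_obj*g*V=653*9.81*0.053=339.5 N; F_B(max)=rho*g*V=1000*9.81*0.053=519.9 N
(b) Floating fraction=rho_obj/rho=653/1000=0.653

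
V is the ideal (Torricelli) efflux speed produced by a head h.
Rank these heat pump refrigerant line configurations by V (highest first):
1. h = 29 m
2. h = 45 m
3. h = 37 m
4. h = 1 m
Case 1: V = 23.85 m/s
Case 2: V = 29.71 m/s
Case 3: V = 26.94 m/s
Case 4: V = 4.429 m/s
Ranking (highest first): 2, 3, 1, 4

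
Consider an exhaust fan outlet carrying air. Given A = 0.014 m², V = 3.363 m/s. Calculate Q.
Formula: Q = A V
Q = 0.014·3.363·1000 = 47.08 L/s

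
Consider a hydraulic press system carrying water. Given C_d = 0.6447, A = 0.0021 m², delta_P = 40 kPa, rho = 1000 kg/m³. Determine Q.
Formula: Q = C_d A \sqrt{\frac{2 \Delta P}{\rho}}
Q = 0.6447·0.0021·√(2·(40·1000)/1000)·1000 = 12.11 L/s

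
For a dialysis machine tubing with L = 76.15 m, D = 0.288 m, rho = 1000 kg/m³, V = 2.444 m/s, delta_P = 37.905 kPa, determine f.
Formula: \Delta P = f \frac{L}{D} \frac{\rho V^2}{2}
Substituting knowns: 37.905 = f·(76.15/0.288)·0.5·1000·2.444²/1000
Solving for f: f = (37.905·1000)/((76.15/0.288)·0.5·1000·2.444²) = 0.048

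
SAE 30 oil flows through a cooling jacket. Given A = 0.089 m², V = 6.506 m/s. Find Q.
Formula: Q = A V
Q = 0.089·6.506·1000 = 579 L/s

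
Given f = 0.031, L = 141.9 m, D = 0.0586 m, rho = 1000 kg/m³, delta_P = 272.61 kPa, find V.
Formula: \Delta P = f \frac{L}{D} \frac{\rho V^2}{2}
Substituting knowns: 272.61 = 0.031·(141.9/0.0586)·0.5·1000·V²/1000
Solving for V: V = √((272.61·1000)/(0.031·(141.9/0.0586)·0.5·1000)) = 2.695 m/s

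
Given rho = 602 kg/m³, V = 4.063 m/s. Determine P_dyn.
Formula: P_{dyn} = \frac{1}{2} \rho V^2
P_dyn = 0.5·602·4.063²/1000 = 4.969 kPa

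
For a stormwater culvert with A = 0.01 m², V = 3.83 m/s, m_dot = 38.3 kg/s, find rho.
Formula: \dot{m} = \rho A V
Substituting knowns: 38.3 = rho·0.01·3.83
Solving for rho: rho = 38.3/(0.01·3.83) = 1000 kg/m³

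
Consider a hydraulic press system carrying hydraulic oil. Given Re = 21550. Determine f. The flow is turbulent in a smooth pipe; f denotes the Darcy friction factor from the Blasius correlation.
Formula: f = \frac{0.316}{Re^{0.25}}
f = 0.316/21550^0.25 = 0.02608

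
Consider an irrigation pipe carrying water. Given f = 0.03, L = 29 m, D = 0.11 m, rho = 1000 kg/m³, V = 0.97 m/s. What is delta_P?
Formula: \Delta P = f \frac{L}{D} \frac{\rho V^2}{2}
delta_P = 0.03·(29/0.11)·0.5·1000·0.97²/1000 = 3.721 kPa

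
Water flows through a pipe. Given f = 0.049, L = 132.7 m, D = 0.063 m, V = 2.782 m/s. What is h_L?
Formula: h_L = f \frac{L}{D} \frac{V^2}{2g}
h_L = 0.049·(132.7/0.063)·2.782²/(2·9.81) = 40.71 m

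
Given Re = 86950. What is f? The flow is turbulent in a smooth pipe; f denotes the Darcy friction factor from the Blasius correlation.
Formula: f = \frac{0.316}{Re^{0.25}}
f = 0.316/86950^0.25 = 0.0184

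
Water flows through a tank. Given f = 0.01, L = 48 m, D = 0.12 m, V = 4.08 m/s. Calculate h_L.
Formula: h_L = f \frac{L}{D} \frac{V^2}{2g}
h_L = 0.01·(48/0.12)·4.08²/(2·9.81) = 3.394 m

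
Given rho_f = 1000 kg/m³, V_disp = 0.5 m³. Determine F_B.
Formula: F_B = \rho_f g V_{disp}
F_B = 1000·9.81·0.5 = 4905 N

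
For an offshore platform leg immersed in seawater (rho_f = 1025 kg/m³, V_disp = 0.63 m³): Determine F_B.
Formula: F_B = \rho_f g V_{disp}
F_B = 1025·9.81·0.63 = 6335 N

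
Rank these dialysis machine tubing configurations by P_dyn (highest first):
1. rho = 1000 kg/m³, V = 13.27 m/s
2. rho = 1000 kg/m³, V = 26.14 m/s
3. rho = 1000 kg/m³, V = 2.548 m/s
Case 1: P_dyn = 88.05 kPa
Case 2: P_dyn = 341.6 kPa
Case 3: P_dyn = 3.246 kPa
Ranking (highest first): 2, 1, 3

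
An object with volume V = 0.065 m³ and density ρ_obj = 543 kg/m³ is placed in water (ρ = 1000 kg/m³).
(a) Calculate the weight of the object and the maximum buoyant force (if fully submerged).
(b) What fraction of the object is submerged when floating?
(a) W=rho_obj*g*V=543*9.81*0.065=346.2 N; F_B(max)=rho*g*V=1000*9.81*0.065=637.6 N
(b) Floating fraction=rho_obj/rho=543/1000=0.543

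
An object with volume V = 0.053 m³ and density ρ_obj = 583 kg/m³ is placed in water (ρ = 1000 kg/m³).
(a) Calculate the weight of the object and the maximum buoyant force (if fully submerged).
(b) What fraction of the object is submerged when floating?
(a) W=rho_obj*g*V=583*9.81*0.053=303.1 N; F_B(max)=rho*g*V=1000*9.81*0.053=519.9 N
(b) Floating fraction=rho_obj/rho=583/1000=0.583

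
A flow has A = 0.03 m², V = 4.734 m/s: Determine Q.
Formula: Q = A V
Q = 0.03·4.734·1000 = 142 L/s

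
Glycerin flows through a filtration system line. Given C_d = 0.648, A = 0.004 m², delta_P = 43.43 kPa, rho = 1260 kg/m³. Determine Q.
Formula: Q = C_d A \sqrt{\frac{2 \Delta P}{\rho}}
Q = 0.648·0.004·√(2·(43.43·1000)/1260)·1000 = 21.52 L/s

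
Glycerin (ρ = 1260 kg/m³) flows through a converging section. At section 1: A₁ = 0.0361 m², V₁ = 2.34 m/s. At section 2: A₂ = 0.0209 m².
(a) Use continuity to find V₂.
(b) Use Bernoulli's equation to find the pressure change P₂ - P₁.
(a) Continuity: A₁V₁=A₂V₂ -> V₂=A₁V₁/A₂=0.0361*2.34/0.0209=4.04 m/s
(b) Bernoulli: P₂-P₁=0.5*rho*(V₁^2-V₂^2)/1000=0.5*1260*(2.34^2-4.04^2)/1000=-6.833 kPa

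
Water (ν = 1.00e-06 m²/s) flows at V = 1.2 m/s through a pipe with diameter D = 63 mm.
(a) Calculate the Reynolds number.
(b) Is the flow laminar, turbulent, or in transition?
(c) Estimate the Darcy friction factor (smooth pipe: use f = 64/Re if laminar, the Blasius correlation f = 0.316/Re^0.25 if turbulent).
(a) Re = V·D/ν = 1.2·0.063/1.00e-06 = 75600
(b) Flow regime: turbulent (Re > 4000)
(c) Friction factor: f = 0.316/Re^0.25 = 0.316/75600^0.25 = 0.01906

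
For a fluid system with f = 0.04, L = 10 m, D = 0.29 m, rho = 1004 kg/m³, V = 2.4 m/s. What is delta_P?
Formula: \Delta P = f \frac{L}{D} \frac{\rho V^2}{2}
delta_P = 0.04·(10/0.29)·0.5·1004·2.4²/1000 = 3.988 kPa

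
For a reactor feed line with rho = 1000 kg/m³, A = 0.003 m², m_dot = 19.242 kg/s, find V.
Formula: \dot{m} = \rho A V
Substituting knowns: 19.242 = 1000·0.003·V
Solving for V: V = 19.242/(1000·0.003) = 6.414 m/s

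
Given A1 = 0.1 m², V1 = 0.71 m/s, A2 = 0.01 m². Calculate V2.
Formula: V_2 = \frac{A_1 V_1}{A_2}
V2 = 0.1·0.71/0.01 = 7.1 m/s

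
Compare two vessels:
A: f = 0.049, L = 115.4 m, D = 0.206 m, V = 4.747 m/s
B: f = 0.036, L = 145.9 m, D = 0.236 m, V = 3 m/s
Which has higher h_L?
h_L(A) = 31.53 m, h_L(B) = 10.21 m. Answer: A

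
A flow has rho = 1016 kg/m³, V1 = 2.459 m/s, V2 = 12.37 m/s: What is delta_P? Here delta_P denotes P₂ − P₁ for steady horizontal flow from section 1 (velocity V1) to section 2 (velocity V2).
Formula: \Delta P = \frac{1}{2} \rho (V_1^2 - V_2^2)
delta_P = 0.5·1016·(2.459² − 12.37²)/1000 = -74.66 kPa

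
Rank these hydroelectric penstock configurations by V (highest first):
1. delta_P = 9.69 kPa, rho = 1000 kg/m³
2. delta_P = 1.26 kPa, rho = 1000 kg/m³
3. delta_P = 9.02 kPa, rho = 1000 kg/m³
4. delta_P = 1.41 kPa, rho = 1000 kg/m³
Case 1: V = 4.402 m/s
Case 2: V = 1.587 m/s
Case 3: V = 4.247 m/s
Case 4: V = 1.679 m/s
Ranking (highest first): 1, 3, 4, 2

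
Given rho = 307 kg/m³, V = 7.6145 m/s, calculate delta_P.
Formula: V = \sqrt{\frac{2 \Delta P}{\rho}}
Substituting knowns: 7.6145 = √(2·(delta_P·1000)/307)
Solving for delta_P: delta_P = 7.6145²·307/2/1000 = 8.9 kPa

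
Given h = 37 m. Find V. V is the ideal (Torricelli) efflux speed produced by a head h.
Formula: V = \sqrt{2 g h}
V = √(2·9.81·37) = 26.94 m/s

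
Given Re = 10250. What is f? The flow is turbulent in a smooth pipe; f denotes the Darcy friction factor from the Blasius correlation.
Formula: f = \frac{0.316}{Re^{0.25}}
f = 0.316/10250^0.25 = 0.03141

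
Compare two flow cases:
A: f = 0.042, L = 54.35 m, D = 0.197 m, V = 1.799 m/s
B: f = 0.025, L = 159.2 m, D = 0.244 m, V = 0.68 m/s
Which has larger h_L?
h_L(A) = 1.911 m, h_L(B) = 0.3844 m. Answer: A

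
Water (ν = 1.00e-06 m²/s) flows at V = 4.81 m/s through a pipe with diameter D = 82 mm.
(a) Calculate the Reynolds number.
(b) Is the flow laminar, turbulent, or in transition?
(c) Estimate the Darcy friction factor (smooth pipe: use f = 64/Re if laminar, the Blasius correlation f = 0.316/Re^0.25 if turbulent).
(a) Re = V·D/ν = 4.81·0.082/1.00e-06 = 394420
(b) Flow regime: turbulent (Re > 4000)
(c) Friction factor: f = 0.316/Re^0.25 = 0.316/394420^0.25 = 0.01261 (Blasius is strictly valid for Re ≲ 1e5; used here as the smooth-pipe estimate the problem specifies)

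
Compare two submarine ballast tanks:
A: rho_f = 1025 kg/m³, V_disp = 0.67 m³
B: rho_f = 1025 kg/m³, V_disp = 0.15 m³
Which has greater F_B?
F_B(A) = 6737 N, F_B(B) = 1508 N. Answer: A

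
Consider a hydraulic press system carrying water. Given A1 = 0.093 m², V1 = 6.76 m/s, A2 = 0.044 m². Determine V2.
Formula: V_2 = \frac{A_1 V_1}{A_2}
V2 = 0.093·6.76/0.044 = 14.29 m/s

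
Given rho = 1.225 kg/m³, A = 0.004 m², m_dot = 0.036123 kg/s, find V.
Formula: \dot{m} = \rho A V
Substituting knowns: 0.036123 = 1.225·0.004·V
Solving for V: V = 0.036123/(1.225·0.004) = 7.372 m/s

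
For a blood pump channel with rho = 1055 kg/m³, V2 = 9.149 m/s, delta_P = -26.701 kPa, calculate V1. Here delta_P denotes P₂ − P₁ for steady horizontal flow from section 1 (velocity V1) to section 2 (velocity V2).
Formula: \Delta P = \frac{1}{2} \rho (V_1^2 - V_2^2)
Substituting knowns: -26.701 = 0.5·1055·(V1² − 9.149²)/1000
Solving for V1: V1 = √(9.149² + 2·(-26.701·1000)/1055) = 5.752 m/s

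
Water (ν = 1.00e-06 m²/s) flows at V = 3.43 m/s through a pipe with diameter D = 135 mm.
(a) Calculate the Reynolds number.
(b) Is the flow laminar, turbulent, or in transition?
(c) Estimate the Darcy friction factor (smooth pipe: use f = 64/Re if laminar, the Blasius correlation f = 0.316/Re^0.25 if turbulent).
(a) Re = V·D/ν = 3.43·0.135/1.00e-06 = 463050
(b) Flow regime: turbulent (Re > 4000)
(c) Friction factor: f = 0.316/Re^0.25 = 0.316/463050^0.25 = 0.01211 (Blasius is strictly valid for Re ≲ 1e5; used here as the smooth-pipe estimate the problem specifies)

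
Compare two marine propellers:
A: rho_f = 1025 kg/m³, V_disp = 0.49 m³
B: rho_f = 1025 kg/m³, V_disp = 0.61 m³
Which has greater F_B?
F_B(A) = 4927 N, F_B(B) = 6134 N. Answer: B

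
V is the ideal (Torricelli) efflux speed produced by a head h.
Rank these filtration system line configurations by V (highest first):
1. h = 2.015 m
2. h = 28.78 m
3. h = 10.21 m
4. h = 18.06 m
Case 1: V = 6.288 m/s
Case 2: V = 23.76 m/s
Case 3: V = 14.15 m/s
Case 4: V = 18.82 m/s
Ranking (highest first): 2, 4, 3, 1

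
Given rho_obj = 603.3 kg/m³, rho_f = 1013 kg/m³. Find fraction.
Formula: f_{sub} = \frac{\rho_{obj}}{\rho_f}
fraction = 603.3/1013 = 0.5956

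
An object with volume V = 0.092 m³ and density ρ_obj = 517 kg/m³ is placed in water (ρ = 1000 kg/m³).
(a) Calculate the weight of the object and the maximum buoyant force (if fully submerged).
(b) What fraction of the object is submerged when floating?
(a) W=rho_obj*g*V=517*9.81*0.092=466.6 N; F_B(max)=rho*g*V=1000*9.81*0.092=902.5 N
(b) Floating fraction=rho_obj/rho=517/1000=0.517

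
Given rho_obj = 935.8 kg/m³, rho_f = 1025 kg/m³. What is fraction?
Formula: f_{sub} = \frac{\rho_{obj}}{\rho_f}
fraction = 935.8/1025 = 0.913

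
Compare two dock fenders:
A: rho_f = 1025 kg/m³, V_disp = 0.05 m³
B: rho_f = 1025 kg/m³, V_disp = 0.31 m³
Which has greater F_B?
F_B(A) = 502.8 N, F_B(B) = 3117 N. Answer: B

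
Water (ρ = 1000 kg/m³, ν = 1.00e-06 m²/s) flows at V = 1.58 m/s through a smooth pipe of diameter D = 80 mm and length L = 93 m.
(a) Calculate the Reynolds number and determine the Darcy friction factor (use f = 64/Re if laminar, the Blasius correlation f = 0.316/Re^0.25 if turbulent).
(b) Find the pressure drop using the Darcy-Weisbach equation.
(a) Re = V·D/ν = 1.58·0.08/1.00e-06 = 126400 → turbulent (Re > 4000); f = 0.316/Re^0.25 = 0.316/126400^0.25 = 0.016759 (Blasius is strictly valid for Re ≲ 1e5; used here as the smooth-pipe estimate the problem specifies)
(b) Darcy-Weisbach: ΔP = f·(L/D)·½ρV²/1000 = 0.016759·(93/0.080)·½·1000·1.58²/1000 = 24.32 kPa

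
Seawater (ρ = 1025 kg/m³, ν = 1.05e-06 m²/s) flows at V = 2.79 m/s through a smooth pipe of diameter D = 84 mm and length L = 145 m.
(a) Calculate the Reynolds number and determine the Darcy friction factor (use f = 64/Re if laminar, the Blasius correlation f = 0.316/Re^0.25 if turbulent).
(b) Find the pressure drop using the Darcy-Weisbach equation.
(a) Re = V·D/ν = 2.79·0.084/1.05e-06 = 223200 → turbulent (Re > 4000); f = 0.316/Re^0.25 = 0.316/223200^0.25 = 0.014538 (Blasius is strictly valid for Re ≲ 1e5; used here as the smooth-pipe estimate the problem specifies)
(b) Darcy-Weisbach: ΔP = f·(L/D)·½ρV²/1000 = 0.014538·(145/0.084)·½·1025·2.79²/1000 = 100.1 kPa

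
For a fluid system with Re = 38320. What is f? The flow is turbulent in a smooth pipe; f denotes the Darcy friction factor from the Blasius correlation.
Formula: f = \frac{0.316}{Re^{0.25}}
f = 0.316/38320^0.25 = 0.02259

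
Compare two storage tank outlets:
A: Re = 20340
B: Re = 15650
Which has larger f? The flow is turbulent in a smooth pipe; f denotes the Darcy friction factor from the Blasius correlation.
f(A) = 0.02646, f(B) = 0.02825. Answer: B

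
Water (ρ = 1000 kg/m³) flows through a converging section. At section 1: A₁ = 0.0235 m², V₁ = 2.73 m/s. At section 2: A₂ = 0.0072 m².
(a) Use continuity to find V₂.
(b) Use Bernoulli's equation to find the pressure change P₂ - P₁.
(a) Continuity: A₁V₁=A₂V₂ -> V₂=A₁V₁/A₂=0.0235*2.73/0.0072=8.91 m/s
(b) Bernoulli: P₂-P₁=0.5*rho*(V₁^2-V₂^2)/1000=0.5*1000*(2.73^2-8.91^2)/1000=-35.97 kPa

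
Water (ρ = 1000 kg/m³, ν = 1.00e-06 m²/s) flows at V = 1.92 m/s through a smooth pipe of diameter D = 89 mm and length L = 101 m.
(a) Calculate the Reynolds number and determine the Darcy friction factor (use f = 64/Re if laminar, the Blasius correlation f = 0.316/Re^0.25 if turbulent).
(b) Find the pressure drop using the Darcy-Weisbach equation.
(a) Re = V·D/ν = 1.92·0.089/1.00e-06 = 170880 → turbulent (Re > 4000); f = 0.316/Re^0.25 = 0.316/170880^0.25 = 0.015542 (Blasius is strictly valid for Re ≲ 1e5; used here as the smooth-pipe estimate the problem specifies)
(b) Darcy-Weisbach: ΔP = f·(L/D)·½ρV²/1000 = 0.015542·(101/0.089)·½·1000·1.92²/1000 = 32.51 kPa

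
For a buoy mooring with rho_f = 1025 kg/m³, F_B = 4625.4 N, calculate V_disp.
Formula: F_B = \rho_f g V_{disp}
Substituting knowns: 4625.4 = 1025·9.81·V_disp
Solving for V_disp: V_disp = 4625.4/(1025·9.81) = 0.46 m³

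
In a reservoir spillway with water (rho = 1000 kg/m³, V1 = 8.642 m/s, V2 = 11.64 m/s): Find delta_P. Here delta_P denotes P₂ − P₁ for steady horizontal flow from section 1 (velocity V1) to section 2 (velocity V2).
Formula: \Delta P = \frac{1}{2} \rho (V_1^2 - V_2^2)
delta_P = 0.5·1000·(8.642² − 11.64²)/1000 = -30.4 kPa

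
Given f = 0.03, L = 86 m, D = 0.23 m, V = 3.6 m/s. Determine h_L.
Formula: h_L = f \frac{L}{D} \frac{V^2}{2g}
h_L = 0.03·(86/0.23)·3.6²/(2·9.81) = 7.41 m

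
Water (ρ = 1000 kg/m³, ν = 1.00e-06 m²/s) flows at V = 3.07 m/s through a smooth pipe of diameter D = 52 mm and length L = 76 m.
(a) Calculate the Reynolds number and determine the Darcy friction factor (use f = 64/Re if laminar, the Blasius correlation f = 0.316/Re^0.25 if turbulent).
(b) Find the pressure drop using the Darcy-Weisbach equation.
(a) Re = V·D/ν = 3.07·0.052/1.00e-06 = 159640 → turbulent (Re > 4000); f = 0.316/Re^0.25 = 0.316/159640^0.25 = 0.015809 (Blasius is strictly valid for Re ≲ 1e5; used here as the smooth-pipe estimate the problem specifies)
(b) Darcy-Weisbach: ΔP = f·(L/D)·½ρV²/1000 = 0.015809·(76/0.052)·½·1000·3.07²/1000 = 108.9 kPa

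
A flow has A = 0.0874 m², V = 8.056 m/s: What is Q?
Formula: Q = A V
Q = 0.0874·8.056·1000 = 704.1 L/s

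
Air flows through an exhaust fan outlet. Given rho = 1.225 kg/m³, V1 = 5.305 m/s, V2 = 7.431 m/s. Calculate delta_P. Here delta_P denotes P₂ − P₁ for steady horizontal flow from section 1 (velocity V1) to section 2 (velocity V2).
Formula: \Delta P = \frac{1}{2} \rho (V_1^2 - V_2^2)
delta_P = 0.5·1.225·(5.305² − 7.431²)/1000 = -0.01658 kPa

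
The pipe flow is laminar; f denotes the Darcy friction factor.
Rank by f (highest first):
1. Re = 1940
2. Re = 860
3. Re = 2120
Case 1: f = 0.03299
Case 2: f = 0.07442
Case 3: f = 0.03019
Ranking (highest first): 2, 1, 3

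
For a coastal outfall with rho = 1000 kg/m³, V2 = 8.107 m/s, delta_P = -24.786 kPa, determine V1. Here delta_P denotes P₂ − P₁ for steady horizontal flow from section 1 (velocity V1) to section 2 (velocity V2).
Formula: \Delta P = \frac{1}{2} \rho (V_1^2 - V_2^2)
Substituting knowns: -24.786 = 0.5·1000·(V1² − 8.107²)/1000
Solving for V1: V1 = √(8.107² + 2·(-24.786·1000)/1000) = 4.019 m/s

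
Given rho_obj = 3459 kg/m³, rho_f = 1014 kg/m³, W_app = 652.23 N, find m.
Formula: W_{app} = mg\left(1 - \frac{\rho_f}{\rho_{obj}}\right)
Substituting knowns: 652.23 = m·9.81·(1 − 1014/3459)
Solving for m: m = 652.23/(9.81·(1 − 1014/3459)) = 94.06 kg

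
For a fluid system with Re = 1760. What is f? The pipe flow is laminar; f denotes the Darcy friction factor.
Formula: f = \frac{64}{Re}
f = 64/1760 = 0.03636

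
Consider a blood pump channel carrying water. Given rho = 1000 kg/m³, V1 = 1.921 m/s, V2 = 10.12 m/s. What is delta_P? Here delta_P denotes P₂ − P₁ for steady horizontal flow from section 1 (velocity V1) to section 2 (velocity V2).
Formula: \Delta P = \frac{1}{2} \rho (V_1^2 - V_2^2)
delta_P = 0.5·1000·(1.921² − 10.12²)/1000 = -49.36 kPa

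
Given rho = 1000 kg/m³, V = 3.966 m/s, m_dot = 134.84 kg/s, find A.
Formula: \dot{m} = \rho A V
Substituting knowns: 134.84 = 1000·A·3.966
Solving for A: A = 134.84/(1000·3.966) = 0.034 m²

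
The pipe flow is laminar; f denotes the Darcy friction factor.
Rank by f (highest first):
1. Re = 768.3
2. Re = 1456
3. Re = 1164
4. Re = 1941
Case 1: f = 0.0833
Case 2: f = 0.04396
Case 3: f = 0.05498
Case 4: f = 0.03297
Ranking (highest first): 1, 3, 2, 4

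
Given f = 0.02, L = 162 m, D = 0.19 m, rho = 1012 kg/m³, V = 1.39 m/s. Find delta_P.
Formula: \Delta P = f \frac{L}{D} \frac{\rho V^2}{2}
delta_P = 0.02·(162/0.19)·0.5·1012·1.39²/1000 = 16.67 kPa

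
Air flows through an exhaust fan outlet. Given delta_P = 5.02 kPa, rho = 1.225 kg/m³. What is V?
Formula: V = \sqrt{\frac{2 \Delta P}{\rho}}
V = √(2·(5.02·1000)/1.225) = 90.53 m/s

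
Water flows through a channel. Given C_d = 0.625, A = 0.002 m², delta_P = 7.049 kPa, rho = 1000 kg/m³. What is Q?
Formula: Q = C_d A \sqrt{\frac{2 \Delta P}{\rho}}
Q = 0.625·0.002·√(2·(7.049·1000)/1000)·1000 = 4.693 L/s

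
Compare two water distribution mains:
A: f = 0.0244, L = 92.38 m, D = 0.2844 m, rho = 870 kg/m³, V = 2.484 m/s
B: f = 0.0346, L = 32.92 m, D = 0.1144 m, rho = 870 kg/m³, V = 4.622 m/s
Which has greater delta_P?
delta_P(A) = 21.27 kPa, delta_P(B) = 92.52 kPa. Answer: B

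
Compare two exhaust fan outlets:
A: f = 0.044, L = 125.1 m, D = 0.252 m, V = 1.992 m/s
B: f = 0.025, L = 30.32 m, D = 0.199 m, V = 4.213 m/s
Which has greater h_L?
h_L(A) = 4.418 m, h_L(B) = 3.446 m. Answer: A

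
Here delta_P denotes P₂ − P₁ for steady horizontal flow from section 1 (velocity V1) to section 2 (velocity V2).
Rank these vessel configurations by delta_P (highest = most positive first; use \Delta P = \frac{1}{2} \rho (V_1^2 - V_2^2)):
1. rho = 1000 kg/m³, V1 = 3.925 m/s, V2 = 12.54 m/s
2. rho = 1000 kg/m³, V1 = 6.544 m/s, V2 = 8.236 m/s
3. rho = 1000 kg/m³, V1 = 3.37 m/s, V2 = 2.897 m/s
Case 1: delta_P = -70.92 kPa
Case 2: delta_P = -12.5 kPa
Case 3: delta_P = 1.482 kPa
Ranking (highest first): 3, 2, 1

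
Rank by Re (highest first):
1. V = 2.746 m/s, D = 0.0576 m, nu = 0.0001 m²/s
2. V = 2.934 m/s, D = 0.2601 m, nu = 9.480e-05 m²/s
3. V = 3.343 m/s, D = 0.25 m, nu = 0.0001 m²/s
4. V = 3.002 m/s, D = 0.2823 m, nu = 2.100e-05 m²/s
Case 1: Re = 1582
Case 2: Re = 8050
Case 3: Re = 8358
Case 4: Re = 40355
Ranking (highest first): 4, 3, 2, 1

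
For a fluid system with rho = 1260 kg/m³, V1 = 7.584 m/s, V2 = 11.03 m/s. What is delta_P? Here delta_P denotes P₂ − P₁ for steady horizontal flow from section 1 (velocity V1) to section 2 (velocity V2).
Formula: \Delta P = \frac{1}{2} \rho (V_1^2 - V_2^2)
delta_P = 0.5·1260·(7.584² − 11.03²)/1000 = -40.41 kPa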